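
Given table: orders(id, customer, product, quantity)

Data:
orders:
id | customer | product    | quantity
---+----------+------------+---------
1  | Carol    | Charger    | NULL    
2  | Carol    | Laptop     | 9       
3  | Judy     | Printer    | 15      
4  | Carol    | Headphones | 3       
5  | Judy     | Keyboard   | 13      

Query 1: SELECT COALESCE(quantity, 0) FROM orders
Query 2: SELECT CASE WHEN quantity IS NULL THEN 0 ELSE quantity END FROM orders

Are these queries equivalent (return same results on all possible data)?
Yes, equivalent

Both queries return: [(0,), (3,), (9,), (13,), (15,)]

Reason: COALESCE vs CASE for NULL handling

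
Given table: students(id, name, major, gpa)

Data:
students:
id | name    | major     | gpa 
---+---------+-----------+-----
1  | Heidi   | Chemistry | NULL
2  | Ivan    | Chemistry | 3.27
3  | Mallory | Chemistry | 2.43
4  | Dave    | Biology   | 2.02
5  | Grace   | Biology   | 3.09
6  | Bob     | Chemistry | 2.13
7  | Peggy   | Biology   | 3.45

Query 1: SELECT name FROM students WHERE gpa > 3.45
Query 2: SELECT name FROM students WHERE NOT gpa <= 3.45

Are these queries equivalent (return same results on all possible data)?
Yes, equivalent

Both queries return: []

Reason: Both filter gpa > 3.45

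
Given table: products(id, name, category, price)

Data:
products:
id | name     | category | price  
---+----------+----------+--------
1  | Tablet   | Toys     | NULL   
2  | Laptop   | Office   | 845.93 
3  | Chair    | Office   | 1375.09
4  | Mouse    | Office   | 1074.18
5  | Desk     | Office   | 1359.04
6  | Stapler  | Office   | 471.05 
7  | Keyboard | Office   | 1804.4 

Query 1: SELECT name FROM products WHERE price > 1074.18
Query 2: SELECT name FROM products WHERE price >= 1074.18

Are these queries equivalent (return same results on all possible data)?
No, not equivalent

Query 1 returns: [('Chair',), ('Desk',), ('Keyboard',)]
Query 2 returns: [('Chair',), ('Mouse',), ('Desk',), ('Keyboard',)]

Reason: > vs >= gives different results when price = 1074.18 exists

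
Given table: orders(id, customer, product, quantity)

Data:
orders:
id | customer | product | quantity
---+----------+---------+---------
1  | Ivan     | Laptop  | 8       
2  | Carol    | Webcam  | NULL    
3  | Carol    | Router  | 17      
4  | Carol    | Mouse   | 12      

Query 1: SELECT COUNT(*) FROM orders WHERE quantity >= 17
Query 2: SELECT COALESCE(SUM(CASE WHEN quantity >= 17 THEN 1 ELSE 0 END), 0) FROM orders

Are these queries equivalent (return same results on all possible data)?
Yes, equivalent

Both queries return: [(1,)]

Reason: COUNT with WHERE vs conditional SUM (COALESCE handles empty-table NULL)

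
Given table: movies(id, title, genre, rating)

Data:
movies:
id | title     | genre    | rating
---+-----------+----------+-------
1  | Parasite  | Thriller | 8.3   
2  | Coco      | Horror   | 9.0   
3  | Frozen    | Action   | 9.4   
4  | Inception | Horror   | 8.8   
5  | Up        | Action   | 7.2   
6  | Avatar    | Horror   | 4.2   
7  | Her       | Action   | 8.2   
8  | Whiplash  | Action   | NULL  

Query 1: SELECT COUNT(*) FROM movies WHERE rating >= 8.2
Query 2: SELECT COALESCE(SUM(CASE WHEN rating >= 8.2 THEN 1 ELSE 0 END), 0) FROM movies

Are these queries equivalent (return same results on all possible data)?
Yes, equivalent

Both queries return: [(5,)]

Reason: COUNT with WHERE vs conditional SUM (COALESCE handles empty-table NULL)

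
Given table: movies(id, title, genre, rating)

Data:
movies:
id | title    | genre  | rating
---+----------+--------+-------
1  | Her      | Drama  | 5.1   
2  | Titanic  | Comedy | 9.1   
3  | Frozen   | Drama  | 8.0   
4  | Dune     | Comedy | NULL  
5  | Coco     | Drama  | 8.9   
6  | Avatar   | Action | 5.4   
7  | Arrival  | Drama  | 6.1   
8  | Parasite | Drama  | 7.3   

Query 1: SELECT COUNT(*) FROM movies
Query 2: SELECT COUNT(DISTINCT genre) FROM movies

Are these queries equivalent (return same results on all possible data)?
No, not equivalent

Query 1 returns: [(8,)]
Query 2 returns: [(3,)]

Reason: COUNT(*) counts rows, COUNT(DISTINCT genre) counts unique genres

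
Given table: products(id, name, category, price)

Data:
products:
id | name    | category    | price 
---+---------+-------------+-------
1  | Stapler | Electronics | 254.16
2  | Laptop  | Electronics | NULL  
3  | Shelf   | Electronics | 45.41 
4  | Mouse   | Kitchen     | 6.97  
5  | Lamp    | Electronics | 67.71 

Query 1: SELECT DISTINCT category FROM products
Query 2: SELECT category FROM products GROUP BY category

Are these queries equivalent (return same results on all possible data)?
Yes, equivalent

Both queries return: [('Electronics',), ('Kitchen',)]

Reason: Both get unique categorys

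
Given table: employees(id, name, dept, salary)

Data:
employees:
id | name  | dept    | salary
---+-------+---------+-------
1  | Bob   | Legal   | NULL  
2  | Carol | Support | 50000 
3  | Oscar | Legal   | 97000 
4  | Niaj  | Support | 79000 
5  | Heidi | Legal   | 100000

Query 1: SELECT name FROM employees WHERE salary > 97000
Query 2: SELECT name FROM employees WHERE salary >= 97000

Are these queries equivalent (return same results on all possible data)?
No, not equivalent

Query 1 returns: [('Heidi',)]
Query 2 returns: [('Oscar',), ('Heidi',)]

Reason: > vs >= gives different results when salary = 97000 exists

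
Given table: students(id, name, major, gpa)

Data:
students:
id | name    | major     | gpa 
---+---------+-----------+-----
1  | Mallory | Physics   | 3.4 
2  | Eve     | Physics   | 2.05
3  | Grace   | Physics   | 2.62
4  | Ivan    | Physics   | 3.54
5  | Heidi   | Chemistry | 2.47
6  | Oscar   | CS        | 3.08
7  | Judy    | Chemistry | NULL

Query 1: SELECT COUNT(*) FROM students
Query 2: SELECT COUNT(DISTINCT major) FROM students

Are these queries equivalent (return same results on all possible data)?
No, not equivalent

Query 1 returns: [(7,)]
Query 2 returns: [(3,)]

Reason: COUNT(*) counts rows, COUNT(DISTINCT major) counts unique majors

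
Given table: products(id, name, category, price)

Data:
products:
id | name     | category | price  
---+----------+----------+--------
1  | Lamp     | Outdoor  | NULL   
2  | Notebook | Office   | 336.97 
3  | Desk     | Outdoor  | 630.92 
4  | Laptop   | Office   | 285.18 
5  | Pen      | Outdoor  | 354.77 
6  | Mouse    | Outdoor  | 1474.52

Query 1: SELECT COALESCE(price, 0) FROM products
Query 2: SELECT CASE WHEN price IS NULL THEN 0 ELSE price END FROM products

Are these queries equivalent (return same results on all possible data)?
Yes, equivalent

Both queries return: [(0,), (285.18,), (336.97,), (354.77,), (630.92,), (1474.52,)]

Reason: COALESCE vs CASE for NULL handling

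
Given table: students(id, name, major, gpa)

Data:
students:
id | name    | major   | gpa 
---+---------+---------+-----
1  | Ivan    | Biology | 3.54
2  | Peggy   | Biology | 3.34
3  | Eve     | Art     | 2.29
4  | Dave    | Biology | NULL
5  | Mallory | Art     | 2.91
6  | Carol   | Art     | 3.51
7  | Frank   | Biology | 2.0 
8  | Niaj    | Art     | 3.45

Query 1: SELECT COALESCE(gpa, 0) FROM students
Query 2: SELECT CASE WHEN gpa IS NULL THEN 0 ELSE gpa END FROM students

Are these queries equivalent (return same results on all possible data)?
Yes, equivalent

Both queries return: [(0,), (2.0,), (2.29,), (2.91,), (3.34,), (3.45,), (3.51,), (3.54,)]

Reason: COALESCE vs CASE for NULL handling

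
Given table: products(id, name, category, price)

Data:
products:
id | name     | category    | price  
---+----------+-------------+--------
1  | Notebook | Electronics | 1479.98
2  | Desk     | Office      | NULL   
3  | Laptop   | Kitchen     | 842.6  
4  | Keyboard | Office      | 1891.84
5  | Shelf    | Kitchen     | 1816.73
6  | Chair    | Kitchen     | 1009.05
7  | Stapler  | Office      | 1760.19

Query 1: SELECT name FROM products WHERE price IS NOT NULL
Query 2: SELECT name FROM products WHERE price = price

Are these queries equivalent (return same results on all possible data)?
Yes, equivalent

Both queries return: [('Chair',), ('Keyboard',), ('Laptop',), ('Notebook',), ('Shelf',), ('Stapler',)]

Reason: IS NOT NULL vs self-equality (both exclude NULLs)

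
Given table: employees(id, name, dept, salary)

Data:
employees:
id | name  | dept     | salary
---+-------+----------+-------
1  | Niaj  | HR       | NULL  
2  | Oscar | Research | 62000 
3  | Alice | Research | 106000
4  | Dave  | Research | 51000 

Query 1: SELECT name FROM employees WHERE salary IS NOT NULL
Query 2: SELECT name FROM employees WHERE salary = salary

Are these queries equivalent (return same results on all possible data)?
Yes, equivalent

Both queries return: [('Alice',), ('Dave',), ('Oscar',)]

Reason: IS NOT NULL vs self-equality (both exclude NULLs)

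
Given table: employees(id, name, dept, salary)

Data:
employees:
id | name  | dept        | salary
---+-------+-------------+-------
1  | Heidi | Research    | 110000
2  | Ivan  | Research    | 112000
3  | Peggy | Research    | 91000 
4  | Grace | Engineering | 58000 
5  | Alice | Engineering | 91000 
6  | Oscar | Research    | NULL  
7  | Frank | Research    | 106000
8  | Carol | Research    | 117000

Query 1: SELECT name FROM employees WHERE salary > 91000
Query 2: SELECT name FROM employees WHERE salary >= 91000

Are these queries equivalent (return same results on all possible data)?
No, not equivalent

Query 1 returns: [('Heidi',), ('Ivan',), ('Frank',), ('Carol',)]
Query 2 returns: [('Heidi',), ('Ivan',), ('Peggy',), ('Alice',), ('Frank',), ('Carol',)]

Reason: > vs >= gives different results when salary = 91000 exists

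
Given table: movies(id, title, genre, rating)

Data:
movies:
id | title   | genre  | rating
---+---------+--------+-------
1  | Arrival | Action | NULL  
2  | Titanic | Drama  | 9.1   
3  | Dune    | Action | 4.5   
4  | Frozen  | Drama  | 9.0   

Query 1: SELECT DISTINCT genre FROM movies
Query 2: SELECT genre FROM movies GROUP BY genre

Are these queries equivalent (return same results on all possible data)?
Yes, equivalent

Both queries return: [('Action',), ('Drama',)]

Reason: Both get unique genres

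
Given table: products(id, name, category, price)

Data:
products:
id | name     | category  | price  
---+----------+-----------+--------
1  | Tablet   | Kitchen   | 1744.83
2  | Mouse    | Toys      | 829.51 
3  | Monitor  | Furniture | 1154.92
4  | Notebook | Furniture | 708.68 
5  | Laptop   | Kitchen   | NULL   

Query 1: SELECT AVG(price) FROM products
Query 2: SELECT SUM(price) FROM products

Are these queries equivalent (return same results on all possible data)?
No, not equivalent

Query 1 returns: [(1109.485,)]
Query 2 returns: [(4437.94,)]

Reason: AVG vs SUM give different aggregate values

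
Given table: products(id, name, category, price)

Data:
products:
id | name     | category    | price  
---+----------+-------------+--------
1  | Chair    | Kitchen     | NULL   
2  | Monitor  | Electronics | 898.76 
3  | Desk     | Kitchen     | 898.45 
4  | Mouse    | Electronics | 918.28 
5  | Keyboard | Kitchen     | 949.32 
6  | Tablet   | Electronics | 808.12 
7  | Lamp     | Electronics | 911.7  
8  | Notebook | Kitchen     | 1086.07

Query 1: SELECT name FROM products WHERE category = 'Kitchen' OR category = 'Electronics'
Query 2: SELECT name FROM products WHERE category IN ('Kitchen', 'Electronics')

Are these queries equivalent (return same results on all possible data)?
Yes, equivalent

Both queries return: [('Chair',), ('Desk',), ('Keyboard',), ('Lamp',), ('Monitor',), ('Mouse',), ('Notebook',), ('Tablet',)]

Reason: OR vs IN are equivalent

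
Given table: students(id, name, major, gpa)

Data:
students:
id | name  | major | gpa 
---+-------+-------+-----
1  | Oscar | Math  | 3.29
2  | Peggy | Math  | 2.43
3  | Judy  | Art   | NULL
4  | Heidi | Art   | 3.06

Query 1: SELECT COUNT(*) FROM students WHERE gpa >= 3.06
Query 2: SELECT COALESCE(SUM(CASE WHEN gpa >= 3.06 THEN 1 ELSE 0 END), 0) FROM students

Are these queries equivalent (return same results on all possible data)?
Yes, equivalent

Both queries return: [(2,)]

Reason: COUNT with WHERE vs conditional SUM (COALESCE handles empty-table NULL)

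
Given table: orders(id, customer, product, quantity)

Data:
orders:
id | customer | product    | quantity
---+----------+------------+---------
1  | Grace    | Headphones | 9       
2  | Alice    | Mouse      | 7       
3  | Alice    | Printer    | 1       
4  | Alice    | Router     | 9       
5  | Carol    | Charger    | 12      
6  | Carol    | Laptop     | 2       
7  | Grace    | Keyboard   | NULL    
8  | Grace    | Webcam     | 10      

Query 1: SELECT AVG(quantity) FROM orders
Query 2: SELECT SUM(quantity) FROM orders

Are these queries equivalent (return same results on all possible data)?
No, not equivalent

Query 1 returns: [(7.142857142857143,)]
Query 2 returns: [(50,)]

Reason: AVG vs SUM give different aggregate values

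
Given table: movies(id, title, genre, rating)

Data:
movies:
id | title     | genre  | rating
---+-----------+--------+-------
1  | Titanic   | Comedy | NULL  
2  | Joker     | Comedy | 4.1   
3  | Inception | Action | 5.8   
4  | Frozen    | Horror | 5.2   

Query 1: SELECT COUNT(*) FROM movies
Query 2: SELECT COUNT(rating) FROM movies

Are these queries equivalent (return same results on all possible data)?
No, not equivalent

Query 1 returns: [(4,)]
Query 2 returns: [(3,)]

Reason: COUNT(*) includes NULLs, COUNT(column) excludes them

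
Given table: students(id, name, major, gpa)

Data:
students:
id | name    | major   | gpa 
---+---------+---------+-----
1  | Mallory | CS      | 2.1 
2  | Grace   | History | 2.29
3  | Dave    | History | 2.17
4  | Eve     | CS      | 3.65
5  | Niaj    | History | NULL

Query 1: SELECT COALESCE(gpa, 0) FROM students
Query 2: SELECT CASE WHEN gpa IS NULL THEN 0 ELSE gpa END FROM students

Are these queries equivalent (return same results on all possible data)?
Yes, equivalent

Both queries return: [(0,), (2.1,), (2.17,), (2.29,), (3.65,)]

Reason: COALESCE vs CASE for NULL handling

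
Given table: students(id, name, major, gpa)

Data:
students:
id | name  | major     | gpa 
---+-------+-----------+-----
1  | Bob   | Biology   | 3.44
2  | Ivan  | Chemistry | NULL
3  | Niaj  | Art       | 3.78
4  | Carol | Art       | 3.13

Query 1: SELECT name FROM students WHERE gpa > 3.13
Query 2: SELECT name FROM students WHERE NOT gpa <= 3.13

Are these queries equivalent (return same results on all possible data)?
Yes, equivalent

Both queries return: [('Bob',), ('Niaj',)]

Reason: Both filter gpa > 3.13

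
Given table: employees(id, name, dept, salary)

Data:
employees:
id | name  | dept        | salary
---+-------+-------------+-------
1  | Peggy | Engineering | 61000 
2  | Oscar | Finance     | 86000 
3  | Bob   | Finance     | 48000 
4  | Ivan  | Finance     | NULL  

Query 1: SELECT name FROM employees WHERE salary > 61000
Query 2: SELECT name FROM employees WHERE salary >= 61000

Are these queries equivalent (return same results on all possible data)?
No, not equivalent

Query 1 returns: [('Oscar',)]
Query 2 returns: [('Peggy',), ('Oscar',)]

Reason: > vs >= gives different results when salary = 61000 exists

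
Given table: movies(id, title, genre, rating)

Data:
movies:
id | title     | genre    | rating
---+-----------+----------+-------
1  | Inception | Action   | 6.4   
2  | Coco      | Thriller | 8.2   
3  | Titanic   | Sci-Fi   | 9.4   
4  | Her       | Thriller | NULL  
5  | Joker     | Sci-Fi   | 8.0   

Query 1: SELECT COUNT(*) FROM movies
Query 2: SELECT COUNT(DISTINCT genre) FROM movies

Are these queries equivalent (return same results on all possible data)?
No, not equivalent

Query 1 returns: [(5,)]
Query 2 returns: [(3,)]

Reason: COUNT(*) counts rows, COUNT(DISTINCT genre) counts unique genres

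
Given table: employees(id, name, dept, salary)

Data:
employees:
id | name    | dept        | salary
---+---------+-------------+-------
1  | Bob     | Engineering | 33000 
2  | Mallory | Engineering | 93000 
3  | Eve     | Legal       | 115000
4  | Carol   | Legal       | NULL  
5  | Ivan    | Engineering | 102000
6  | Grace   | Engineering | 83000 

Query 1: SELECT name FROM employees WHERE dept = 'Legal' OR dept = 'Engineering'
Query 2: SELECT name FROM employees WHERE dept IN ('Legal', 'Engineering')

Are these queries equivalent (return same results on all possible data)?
Yes, equivalent

Both queries return: [('Bob',), ('Carol',), ('Eve',), ('Grace',), ('Ivan',), ('Mallory',)]

Reason: OR vs IN are equivalent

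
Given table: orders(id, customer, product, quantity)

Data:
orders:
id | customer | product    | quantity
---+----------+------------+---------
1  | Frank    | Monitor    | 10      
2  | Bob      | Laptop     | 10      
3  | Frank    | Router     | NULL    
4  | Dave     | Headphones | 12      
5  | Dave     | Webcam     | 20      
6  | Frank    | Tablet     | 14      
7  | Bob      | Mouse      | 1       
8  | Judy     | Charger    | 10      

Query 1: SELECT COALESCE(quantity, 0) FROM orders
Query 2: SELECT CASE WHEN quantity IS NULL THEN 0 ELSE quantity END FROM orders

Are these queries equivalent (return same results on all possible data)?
Yes, equivalent

Both queries return: [(0,), (1,), (10,), (10,), (10,), (12,), (14,), (20,)]

Reason: COALESCE vs CASE for NULL handling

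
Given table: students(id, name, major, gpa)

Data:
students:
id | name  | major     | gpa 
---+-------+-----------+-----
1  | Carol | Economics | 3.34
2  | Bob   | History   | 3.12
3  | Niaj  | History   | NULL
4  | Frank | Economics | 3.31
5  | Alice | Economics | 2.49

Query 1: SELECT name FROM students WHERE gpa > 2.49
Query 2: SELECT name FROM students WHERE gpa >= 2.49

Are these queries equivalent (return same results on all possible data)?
No, not equivalent

Query 1 returns: [('Carol',), ('Bob',), ('Frank',)]
Query 2 returns: [('Carol',), ('Bob',), ('Frank',), ('Alice',)]

Reason: > vs >= gives different results when gpa = 2.49 exists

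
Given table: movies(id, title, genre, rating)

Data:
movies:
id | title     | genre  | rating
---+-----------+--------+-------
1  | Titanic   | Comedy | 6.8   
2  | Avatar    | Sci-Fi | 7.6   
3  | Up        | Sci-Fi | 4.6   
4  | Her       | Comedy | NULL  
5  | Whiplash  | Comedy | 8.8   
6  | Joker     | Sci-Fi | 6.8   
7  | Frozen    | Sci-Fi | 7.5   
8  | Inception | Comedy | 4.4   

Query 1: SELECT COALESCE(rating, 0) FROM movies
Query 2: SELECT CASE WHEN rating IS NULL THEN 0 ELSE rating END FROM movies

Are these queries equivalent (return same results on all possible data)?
Yes, equivalent

Both queries return: [(0,), (4.4,), (4.6,), (6.8,), (6.8,), (7.5,), (7.6,), (8.8,)]

Reason: COALESCE vs CASE for NULL handling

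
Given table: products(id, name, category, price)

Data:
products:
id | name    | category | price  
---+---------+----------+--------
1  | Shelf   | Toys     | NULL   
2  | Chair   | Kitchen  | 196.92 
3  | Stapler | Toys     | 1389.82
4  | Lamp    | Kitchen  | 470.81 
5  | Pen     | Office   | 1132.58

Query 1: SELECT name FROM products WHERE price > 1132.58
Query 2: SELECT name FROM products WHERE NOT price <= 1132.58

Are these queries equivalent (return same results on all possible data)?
Yes, equivalent

Both queries return: [('Stapler',)]

Reason: Both filter price > 1132.58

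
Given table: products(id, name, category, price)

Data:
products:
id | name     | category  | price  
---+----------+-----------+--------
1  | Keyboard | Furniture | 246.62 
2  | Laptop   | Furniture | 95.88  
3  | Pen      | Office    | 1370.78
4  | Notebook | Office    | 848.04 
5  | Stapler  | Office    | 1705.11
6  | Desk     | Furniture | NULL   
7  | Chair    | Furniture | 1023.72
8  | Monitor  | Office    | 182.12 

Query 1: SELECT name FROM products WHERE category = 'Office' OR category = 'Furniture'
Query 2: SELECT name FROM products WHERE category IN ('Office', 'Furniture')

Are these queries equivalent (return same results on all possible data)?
Yes, equivalent

Both queries return: [('Chair',), ('Desk',), ('Keyboard',), ('Laptop',), ('Monitor',), ('Notebook',), ('Pen',), ('Stapler',)]

Reason: OR vs IN are equivalent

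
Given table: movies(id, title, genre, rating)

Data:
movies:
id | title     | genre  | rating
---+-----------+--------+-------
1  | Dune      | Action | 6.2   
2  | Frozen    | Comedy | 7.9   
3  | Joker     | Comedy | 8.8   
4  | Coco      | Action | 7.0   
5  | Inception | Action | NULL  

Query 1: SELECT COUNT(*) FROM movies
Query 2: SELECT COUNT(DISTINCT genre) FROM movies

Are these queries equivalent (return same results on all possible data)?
No, not equivalent

Query 1 returns: [(5,)]
Query 2 returns: [(2,)]

Reason: COUNT(*) counts rows, COUNT(DISTINCT genre) counts unique genres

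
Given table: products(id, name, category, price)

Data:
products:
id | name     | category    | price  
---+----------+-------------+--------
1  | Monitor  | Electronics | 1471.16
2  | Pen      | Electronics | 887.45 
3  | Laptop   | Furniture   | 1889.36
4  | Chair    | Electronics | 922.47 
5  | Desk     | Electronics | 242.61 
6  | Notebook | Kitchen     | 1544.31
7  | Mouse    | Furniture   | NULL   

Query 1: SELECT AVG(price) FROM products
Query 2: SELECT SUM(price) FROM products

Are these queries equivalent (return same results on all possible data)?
No, not equivalent

Query 1 returns: [(1159.56,)]
Query 2 returns: [(6957.36,)]

Reason: AVG vs SUM give different aggregate values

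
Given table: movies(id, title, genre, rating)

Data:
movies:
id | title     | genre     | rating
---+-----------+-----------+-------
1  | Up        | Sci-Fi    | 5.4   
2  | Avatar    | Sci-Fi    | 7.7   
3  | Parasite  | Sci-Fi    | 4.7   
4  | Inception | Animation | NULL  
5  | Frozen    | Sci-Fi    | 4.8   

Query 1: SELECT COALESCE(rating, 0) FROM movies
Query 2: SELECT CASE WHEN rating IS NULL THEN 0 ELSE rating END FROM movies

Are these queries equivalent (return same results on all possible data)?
Yes, equivalent

Both queries return: [(0,), (4.7,), (4.8,), (5.4,), (7.7,)]

Reason: COALESCE vs CASE for NULL handling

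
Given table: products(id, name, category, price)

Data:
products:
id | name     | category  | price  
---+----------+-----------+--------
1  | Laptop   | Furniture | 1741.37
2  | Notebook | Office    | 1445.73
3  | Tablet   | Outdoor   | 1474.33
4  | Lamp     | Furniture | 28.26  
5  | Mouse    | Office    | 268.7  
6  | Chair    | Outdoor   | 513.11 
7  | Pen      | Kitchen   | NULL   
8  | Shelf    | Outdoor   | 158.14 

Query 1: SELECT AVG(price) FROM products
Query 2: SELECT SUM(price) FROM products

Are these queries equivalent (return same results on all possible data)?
No, not equivalent

Query 1 returns: [(804.2342857142856,)]
Query 2 returns: [(5629.639999999999,)]

Reason: AVG vs SUM give different aggregate values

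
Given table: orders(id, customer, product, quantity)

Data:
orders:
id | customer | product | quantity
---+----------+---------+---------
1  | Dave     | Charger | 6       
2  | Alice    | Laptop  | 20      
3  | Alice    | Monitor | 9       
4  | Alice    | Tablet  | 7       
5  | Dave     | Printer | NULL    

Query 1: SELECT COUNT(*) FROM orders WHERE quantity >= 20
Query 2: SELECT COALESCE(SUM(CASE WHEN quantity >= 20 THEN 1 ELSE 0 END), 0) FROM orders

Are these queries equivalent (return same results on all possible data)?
Yes, equivalent

Both queries return: [(1,)]

Reason: COUNT with WHERE vs conditional SUM (COALESCE handles empty-table NULL)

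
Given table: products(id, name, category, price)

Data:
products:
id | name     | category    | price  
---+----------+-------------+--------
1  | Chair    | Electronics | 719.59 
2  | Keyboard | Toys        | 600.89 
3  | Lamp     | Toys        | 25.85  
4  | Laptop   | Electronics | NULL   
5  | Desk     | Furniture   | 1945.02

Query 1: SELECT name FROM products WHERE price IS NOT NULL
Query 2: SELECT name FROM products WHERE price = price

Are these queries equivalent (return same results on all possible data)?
Yes, equivalent

Both queries return: [('Chair',), ('Desk',), ('Keyboard',), ('Lamp',)]

Reason: IS NOT NULL vs self-equality (both exclude NULLs)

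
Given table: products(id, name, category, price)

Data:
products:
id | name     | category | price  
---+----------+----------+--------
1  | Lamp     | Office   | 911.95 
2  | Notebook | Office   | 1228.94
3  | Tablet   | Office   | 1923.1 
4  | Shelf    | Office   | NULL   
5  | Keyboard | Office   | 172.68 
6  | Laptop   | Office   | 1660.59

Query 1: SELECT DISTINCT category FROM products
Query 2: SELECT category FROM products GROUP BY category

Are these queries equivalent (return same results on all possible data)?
Yes, equivalent

Both queries return: [('Office',)]

Reason: Both get unique categorys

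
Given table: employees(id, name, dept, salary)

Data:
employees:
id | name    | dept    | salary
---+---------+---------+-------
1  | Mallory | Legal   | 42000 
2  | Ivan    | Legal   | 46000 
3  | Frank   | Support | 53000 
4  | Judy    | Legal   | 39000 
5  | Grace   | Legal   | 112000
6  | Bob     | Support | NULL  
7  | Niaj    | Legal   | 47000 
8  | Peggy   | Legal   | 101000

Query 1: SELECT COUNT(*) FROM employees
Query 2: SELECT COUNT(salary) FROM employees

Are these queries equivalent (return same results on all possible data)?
No, not equivalent

Query 1 returns: [(8,)]
Query 2 returns: [(7,)]

Reason: COUNT(*) includes NULLs, COUNT(column) excludes them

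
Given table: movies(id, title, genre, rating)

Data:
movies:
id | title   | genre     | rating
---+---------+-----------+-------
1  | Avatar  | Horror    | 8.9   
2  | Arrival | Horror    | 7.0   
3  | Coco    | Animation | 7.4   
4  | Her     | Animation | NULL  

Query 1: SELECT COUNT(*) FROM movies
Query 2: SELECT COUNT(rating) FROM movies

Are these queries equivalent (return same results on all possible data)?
No, not equivalent

Query 1 returns: [(4,)]
Query 2 returns: [(3,)]

Reason: COUNT(*) includes NULLs, COUNT(column) excludes them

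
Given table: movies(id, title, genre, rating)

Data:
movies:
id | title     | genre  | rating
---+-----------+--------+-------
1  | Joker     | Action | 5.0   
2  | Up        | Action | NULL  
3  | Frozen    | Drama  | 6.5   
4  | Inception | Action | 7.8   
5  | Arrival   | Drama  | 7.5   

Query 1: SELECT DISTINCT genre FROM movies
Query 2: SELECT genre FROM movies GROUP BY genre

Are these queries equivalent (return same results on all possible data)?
Yes, equivalent

Both queries return: [('Action',), ('Drama',)]

Reason: Both get unique genres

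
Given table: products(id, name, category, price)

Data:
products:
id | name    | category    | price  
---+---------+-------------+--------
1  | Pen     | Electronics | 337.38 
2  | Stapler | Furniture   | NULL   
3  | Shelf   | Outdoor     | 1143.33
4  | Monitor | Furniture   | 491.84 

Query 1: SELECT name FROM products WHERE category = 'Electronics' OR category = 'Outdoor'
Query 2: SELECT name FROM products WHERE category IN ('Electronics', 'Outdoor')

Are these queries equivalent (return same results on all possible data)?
Yes, equivalent

Both queries return: [('Pen',), ('Shelf',)]

Reason: OR vs IN are equivalent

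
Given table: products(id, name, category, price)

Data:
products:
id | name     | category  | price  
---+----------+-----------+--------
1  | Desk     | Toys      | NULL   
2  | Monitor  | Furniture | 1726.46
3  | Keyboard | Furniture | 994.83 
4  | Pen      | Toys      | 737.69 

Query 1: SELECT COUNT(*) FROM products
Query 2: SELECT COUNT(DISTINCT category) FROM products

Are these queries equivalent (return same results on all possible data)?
No, not equivalent

Query 1 returns: [(4,)]
Query 2 returns: [(2,)]

Reason: COUNT(*) counts rows, COUNT(DISTINCT category) counts unique categorys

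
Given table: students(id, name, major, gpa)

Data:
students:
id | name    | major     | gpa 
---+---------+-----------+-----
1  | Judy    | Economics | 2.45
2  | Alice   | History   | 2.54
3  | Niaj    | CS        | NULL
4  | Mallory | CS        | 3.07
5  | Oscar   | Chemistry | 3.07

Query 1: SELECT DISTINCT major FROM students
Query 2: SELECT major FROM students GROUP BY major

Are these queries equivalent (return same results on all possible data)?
Yes, equivalent

Both queries return: [('CS',), ('Chemistry',), ('Economics',), ('History',)]

Reason: Both get unique majors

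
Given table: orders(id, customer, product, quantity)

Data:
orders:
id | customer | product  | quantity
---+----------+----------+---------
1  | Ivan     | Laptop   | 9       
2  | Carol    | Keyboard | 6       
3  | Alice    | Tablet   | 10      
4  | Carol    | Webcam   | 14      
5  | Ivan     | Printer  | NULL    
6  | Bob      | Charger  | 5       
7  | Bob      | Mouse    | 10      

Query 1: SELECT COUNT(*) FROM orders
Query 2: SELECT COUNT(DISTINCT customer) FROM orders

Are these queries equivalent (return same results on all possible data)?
No, not equivalent

Query 1 returns: [(7,)]
Query 2 returns: [(4,)]

Reason: COUNT(*) counts rows, COUNT(DISTINCT customer) counts unique customers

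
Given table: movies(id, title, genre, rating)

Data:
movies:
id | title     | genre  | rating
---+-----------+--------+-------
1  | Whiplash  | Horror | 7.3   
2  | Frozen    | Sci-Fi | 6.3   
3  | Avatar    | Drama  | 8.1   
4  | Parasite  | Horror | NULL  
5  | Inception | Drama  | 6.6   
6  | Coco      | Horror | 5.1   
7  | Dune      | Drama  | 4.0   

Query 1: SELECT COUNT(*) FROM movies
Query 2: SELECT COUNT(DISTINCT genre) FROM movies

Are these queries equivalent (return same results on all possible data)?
No, not equivalent

Query 1 returns: [(7,)]
Query 2 returns: [(3,)]

Reason: COUNT(*) counts rows, COUNT(DISTINCT genre) counts unique genres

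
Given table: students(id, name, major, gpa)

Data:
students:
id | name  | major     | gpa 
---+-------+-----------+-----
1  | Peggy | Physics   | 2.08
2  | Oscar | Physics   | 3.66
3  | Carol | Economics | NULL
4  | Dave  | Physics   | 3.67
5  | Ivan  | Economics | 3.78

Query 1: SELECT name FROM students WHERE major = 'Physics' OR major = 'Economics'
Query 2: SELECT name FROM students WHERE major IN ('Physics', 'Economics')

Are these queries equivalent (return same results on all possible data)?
Yes, equivalent

Both queries return: [('Carol',), ('Dave',), ('Ivan',), ('Oscar',), ('Peggy',)]

Reason: OR vs IN are equivalent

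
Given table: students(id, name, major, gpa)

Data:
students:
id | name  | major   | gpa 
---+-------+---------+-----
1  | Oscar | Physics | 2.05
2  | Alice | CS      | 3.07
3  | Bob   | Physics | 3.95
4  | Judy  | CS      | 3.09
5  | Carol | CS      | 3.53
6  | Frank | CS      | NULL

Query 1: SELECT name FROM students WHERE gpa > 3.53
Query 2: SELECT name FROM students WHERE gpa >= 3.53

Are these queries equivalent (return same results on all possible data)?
No, not equivalent

Query 1 returns: [('Bob',)]
Query 2 returns: [('Bob',), ('Carol',)]

Reason: > vs >= gives different results when gpa = 3.53 exists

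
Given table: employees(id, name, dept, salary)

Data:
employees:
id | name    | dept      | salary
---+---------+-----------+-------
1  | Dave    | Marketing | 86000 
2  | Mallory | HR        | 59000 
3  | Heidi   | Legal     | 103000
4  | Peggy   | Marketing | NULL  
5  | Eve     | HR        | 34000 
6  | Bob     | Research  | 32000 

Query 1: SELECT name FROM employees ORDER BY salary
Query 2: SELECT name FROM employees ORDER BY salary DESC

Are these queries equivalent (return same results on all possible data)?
No, not equivalent

Query 1 returns: [('Peggy',), ('Bob',), ('Eve',), ('Mallory',), ('Dave',), ('Heidi',)]
Query 2 returns: [('Heidi',), ('Dave',), ('Mallory',), ('Eve',), ('Bob',), ('Peggy',)]

Reason: ASC vs DESC gives opposite ordering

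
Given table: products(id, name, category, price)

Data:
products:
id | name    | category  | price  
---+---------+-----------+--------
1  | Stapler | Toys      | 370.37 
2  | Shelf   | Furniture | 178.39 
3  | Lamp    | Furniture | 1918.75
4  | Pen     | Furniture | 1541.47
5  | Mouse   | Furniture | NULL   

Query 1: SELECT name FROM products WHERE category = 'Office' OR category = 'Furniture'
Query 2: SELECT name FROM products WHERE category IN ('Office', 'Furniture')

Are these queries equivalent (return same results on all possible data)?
Yes, equivalent

Both queries return: [('Lamp',), ('Mouse',), ('Pen',), ('Shelf',)]

Reason: OR vs IN are equivalent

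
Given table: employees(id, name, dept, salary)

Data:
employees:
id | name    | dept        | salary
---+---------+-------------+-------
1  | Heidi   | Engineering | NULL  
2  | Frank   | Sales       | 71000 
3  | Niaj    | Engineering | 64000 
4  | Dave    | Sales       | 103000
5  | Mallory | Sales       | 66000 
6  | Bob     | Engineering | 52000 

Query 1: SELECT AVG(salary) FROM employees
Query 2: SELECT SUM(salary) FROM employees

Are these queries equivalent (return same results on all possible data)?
No, not equivalent

Query 1 returns: [(71200.0,)]
Query 2 returns: [(356000,)]

Reason: AVG vs SUM give different aggregate values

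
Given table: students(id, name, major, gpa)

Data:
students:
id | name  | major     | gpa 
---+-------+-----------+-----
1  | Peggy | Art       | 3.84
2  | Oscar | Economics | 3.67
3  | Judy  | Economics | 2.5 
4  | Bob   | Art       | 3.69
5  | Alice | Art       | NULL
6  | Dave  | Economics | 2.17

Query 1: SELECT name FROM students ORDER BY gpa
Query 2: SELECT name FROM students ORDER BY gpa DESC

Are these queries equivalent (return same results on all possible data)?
No, not equivalent

Query 1 returns: [('Alice',), ('Dave',), ('Judy',), ('Oscar',), ('Bob',), ('Peggy',)]
Query 2 returns: [('Peggy',), ('Bob',), ('Oscar',), ('Judy',), ('Dave',), ('Alice',)]

Reason: ASC vs DESC gives opposite ordering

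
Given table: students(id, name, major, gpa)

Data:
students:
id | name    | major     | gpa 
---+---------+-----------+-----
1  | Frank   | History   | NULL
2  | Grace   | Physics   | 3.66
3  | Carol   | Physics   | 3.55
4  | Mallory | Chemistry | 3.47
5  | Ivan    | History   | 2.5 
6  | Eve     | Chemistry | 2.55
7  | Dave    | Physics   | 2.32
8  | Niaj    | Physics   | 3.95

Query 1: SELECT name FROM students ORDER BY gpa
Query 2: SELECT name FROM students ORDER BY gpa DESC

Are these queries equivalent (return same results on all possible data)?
No, not equivalent

Query 1 returns: [('Frank',), ('Dave',), ('Ivan',), ('Eve',), ('Mallory',), ('Carol',), ('Grace',), ('Niaj',)]
Query 2 returns: [('Niaj',), ('Grace',), ('Carol',), ('Mallory',), ('Eve',), ('Ivan',), ('Dave',), ('Frank',)]

Reason: ASC vs DESC gives opposite ordering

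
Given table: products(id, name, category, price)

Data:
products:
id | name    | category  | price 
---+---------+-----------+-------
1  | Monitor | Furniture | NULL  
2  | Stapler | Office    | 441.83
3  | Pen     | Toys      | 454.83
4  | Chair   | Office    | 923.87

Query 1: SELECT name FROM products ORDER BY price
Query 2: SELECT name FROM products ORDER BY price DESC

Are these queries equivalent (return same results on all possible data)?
No, not equivalent

Query 1 returns: [('Monitor',), ('Stapler',), ('Pen',), ('Chair',)]
Query 2 returns: [('Chair',), ('Pen',), ('Stapler',), ('Monitor',)]

Reason: ASC vs DESC gives opposite ordering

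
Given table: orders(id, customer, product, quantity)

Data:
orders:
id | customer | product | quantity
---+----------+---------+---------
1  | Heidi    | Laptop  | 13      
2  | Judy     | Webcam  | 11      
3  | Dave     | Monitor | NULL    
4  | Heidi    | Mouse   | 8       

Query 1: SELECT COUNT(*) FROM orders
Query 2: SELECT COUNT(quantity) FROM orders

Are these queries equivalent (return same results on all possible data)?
No, not equivalent

Query 1 returns: [(4,)]
Query 2 returns: [(3,)]

Reason: COUNT(*) includes NULLs, COUNT(column) excludes them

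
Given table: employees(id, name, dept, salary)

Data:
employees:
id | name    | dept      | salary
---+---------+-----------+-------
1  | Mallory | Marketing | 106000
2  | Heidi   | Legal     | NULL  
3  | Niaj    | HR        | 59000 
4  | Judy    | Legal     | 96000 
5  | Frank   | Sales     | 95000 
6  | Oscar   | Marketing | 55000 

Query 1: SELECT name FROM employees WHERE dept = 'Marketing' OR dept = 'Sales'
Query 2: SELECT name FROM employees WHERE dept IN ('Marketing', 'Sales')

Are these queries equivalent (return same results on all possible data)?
Yes, equivalent

Both queries return: [('Frank',), ('Mallory',), ('Oscar',)]

Reason: OR vs IN are equivalent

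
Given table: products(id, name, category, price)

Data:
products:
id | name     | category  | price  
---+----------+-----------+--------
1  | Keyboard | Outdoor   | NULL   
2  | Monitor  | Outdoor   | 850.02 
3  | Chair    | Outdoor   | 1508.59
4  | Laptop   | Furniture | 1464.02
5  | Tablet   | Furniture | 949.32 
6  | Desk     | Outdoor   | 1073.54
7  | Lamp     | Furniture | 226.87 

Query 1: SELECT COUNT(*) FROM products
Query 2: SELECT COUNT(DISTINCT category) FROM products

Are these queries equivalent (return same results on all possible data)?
No, not equivalent

Query 1 returns: [(7,)]
Query 2 returns: [(2,)]

Reason: COUNT(*) counts rows, COUNT(DISTINCT category) counts unique categorys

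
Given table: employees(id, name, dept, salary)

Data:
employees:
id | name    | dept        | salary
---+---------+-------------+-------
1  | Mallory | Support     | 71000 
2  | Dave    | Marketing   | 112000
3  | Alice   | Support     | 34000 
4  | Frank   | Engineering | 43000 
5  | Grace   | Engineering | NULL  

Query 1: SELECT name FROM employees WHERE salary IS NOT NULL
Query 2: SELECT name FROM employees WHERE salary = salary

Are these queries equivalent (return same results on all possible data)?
Yes, equivalent

Both queries return: [('Alice',), ('Dave',), ('Frank',), ('Mallory',)]

Reason: IS NOT NULL vs self-equality (both exclude NULLs)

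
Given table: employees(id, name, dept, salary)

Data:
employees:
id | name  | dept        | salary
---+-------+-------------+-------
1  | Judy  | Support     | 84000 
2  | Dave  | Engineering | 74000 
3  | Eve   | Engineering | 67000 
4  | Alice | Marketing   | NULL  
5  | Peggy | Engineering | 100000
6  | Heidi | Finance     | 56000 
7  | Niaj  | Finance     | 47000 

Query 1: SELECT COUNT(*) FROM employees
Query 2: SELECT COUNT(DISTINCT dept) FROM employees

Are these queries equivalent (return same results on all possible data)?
No, not equivalent

Query 1 returns: [(7,)]
Query 2 returns: [(4,)]

Reason: COUNT(*) counts rows, COUNT(DISTINCT dept) counts unique depts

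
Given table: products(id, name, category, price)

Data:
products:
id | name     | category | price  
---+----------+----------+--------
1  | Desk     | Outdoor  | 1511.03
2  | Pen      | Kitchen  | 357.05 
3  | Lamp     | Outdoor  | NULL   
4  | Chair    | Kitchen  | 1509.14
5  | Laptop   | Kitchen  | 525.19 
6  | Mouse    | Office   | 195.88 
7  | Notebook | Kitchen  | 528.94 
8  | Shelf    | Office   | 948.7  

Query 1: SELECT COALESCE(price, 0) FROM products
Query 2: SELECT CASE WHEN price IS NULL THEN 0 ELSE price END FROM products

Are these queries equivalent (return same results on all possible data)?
Yes, equivalent

Both queries return: [(0,), (195.88,), (357.05,), (525.19,), (528.94,), (948.7,), (1509.14,), (1511.03,)]

Reason: COALESCE vs CASE for NULL handling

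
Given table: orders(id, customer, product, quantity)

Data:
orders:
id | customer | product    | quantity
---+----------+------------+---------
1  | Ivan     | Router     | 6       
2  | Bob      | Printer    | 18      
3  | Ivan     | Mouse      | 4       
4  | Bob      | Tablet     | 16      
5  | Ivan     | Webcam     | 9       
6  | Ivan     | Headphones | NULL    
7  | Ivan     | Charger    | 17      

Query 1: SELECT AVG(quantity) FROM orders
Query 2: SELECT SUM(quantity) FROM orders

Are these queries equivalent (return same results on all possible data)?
No, not equivalent

Query 1 returns: [(11.666666666666666,)]
Query 2 returns: [(70,)]

Reason: AVG vs SUM give different aggregate values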